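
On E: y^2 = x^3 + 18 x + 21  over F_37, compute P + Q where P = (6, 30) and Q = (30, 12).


P != Q, so use the chord formula.
s = (y2 - y1) / (x2 - x1) = (19) / (24) mod 37 = 27
x3 = s^2 - x1 - x2 mod 37 = 27^2 - 6 - 30 = 27
y3 = s (x1 - x3) - y1 mod 37 = 27 * (6 - 27) - 30 = 32

P + Q = (27, 32)


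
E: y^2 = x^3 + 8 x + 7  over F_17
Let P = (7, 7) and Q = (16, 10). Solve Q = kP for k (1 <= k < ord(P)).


Enumerate multiples of P until we hit Q = (16, 10):
  1P = (7, 7)
  2P = (11, 7)
  3P = (16, 10)
Match found at i = 3.

k = 3


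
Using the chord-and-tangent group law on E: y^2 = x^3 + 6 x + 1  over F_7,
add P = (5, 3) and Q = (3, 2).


P != Q, so use the chord formula.
s = (y2 - y1) / (x2 - x1) = (6) / (5) mod 7 = 4
x3 = s^2 - x1 - x2 mod 7 = 4^2 - 5 - 3 = 1
y3 = s (x1 - x3) - y1 mod 7 = 4 * (5 - 1) - 3 = 6

P + Q = (1, 6)


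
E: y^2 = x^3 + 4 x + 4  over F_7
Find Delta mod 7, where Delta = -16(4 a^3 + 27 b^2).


4 a^3 + 27 b^2 = 4*4^3 + 27*4^2 = 256 + 432 = 688
Delta = -16 * (688) = -11008
Delta mod 7 = 3

Delta = 3 (mod 7)


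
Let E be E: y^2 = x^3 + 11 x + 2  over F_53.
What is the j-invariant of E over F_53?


Delta = -16(4 a^3 + 27 b^2) mod 53 = 8
-1728 * (4 a)^3 = -1728 * (4*11)^3 mod 53 = 8
j = 8 * 8^(-1) mod 53 = 1

j = 1 (mod 53)


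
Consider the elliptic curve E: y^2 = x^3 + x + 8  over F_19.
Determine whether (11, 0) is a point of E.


Check whether y^2 = x^3 + 1 x + 8 (mod 19) for (x, y) = (11, 0).
LHS: y^2 = 0^2 mod 19 = 0
RHS: x^3 + 1 x + 8 = 11^3 + 1*11 + 8 mod 19 = 1
LHS != RHS

No, not on the curve


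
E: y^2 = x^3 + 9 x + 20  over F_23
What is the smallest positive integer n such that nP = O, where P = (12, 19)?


Compute successive multiples of P until we hit O:
  1P = (12, 19)
  2P = (5, 12)
  3P = (7, 9)
  4P = (8, 12)
  5P = (19, 9)
  6P = (10, 11)
  7P = (17, 7)
  8P = (20, 14)
  ... (continuing to 22P)
  22P = O

ord(P) = 22


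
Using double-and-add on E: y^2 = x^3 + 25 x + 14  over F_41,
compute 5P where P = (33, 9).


k = 5 = 101_2 (binary, LSB first: 101)
Double-and-add from P = (33, 9):
  bit 0 = 1: acc = O + (33, 9) = (33, 9)
  bit 1 = 0: acc unchanged = (33, 9)
  bit 2 = 1: acc = (33, 9) + (36, 25) = (5, 31)

5P = (5, 31)


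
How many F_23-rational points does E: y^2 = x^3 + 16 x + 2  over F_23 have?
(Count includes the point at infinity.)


For each x in F_23, count y with y^2 = x^3 + 16 x + 2 mod 23:
  x = 0: RHS = 2, y in [5, 18]  -> 2 point(s)
  x = 3: RHS = 8, y in [10, 13]  -> 2 point(s)
  x = 5: RHS = 0, y in [0]  -> 1 point(s)
  x = 9: RHS = 1, y in [1, 22]  -> 2 point(s)
  x = 10: RHS = 12, y in [9, 14]  -> 2 point(s)
  x = 12: RHS = 13, y in [6, 17]  -> 2 point(s)
  x = 14: RHS = 3, y in [7, 16]  -> 2 point(s)
  x = 15: RHS = 6, y in [11, 12]  -> 2 point(s)
  x = 17: RHS = 12, y in [9, 14]  -> 2 point(s)
  x = 18: RHS = 4, y in [2, 21]  -> 2 point(s)
  x = 19: RHS = 12, y in [9, 14]  -> 2 point(s)
  x = 21: RHS = 8, y in [10, 13]  -> 2 point(s)
  x = 22: RHS = 8, y in [10, 13]  -> 2 point(s)
Affine points: 25. Add the point at infinity: total = 26.

#E(F_23) = 26


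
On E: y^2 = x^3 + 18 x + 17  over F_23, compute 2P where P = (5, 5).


Doubling: s = (3 x1^2 + a) / (2 y1)
s = (3*5^2 + 18) / (2*5) mod 23 = 7
x3 = s^2 - 2 x1 mod 23 = 7^2 - 2*5 = 16
y3 = s (x1 - x3) - y1 mod 23 = 7 * (5 - 16) - 5 = 10

2P = (16, 10)


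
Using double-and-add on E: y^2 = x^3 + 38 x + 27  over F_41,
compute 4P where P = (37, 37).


k = 4 = 100_2 (binary, LSB first: 001)
Double-and-add from P = (37, 37):
  bit 0 = 0: acc unchanged = O
  bit 1 = 0: acc unchanged = O
  bit 2 = 1: acc = O + (29, 4) = (29, 4)

4P = (29, 4)


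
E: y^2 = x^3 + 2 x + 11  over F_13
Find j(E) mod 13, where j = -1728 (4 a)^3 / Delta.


Delta = -16(4 a^3 + 27 b^2) mod 13 = 9
-1728 * (4 a)^3 = -1728 * (4*2)^3 mod 13 = 5
j = 5 * 9^(-1) mod 13 = 2

j = 2 (mod 13)


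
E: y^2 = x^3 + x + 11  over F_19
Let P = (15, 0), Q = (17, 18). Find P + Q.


P != Q, so use the chord formula.
s = (y2 - y1) / (x2 - x1) = (18) / (2) mod 19 = 9
x3 = s^2 - x1 - x2 mod 19 = 9^2 - 15 - 17 = 11
y3 = s (x1 - x3) - y1 mod 19 = 9 * (15 - 11) - 0 = 17

P + Q = (11, 17)


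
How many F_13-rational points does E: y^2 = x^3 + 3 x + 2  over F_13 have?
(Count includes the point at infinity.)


For each x in F_13, count y with y^2 = x^3 + 3 x + 2 mod 13:
  x = 2: RHS = 3, y in [4, 9]  -> 2 point(s)
  x = 3: RHS = 12, y in [5, 8]  -> 2 point(s)
  x = 4: RHS = 0, y in [0]  -> 1 point(s)
  x = 5: RHS = 12, y in [5, 8]  -> 2 point(s)
  x = 9: RHS = 4, y in [2, 11]  -> 2 point(s)
  x = 11: RHS = 1, y in [1, 12]  -> 2 point(s)
Affine points: 11. Add the point at infinity: total = 12.

#E(F_13) = 12


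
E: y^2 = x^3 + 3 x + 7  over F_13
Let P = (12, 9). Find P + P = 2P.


Doubling: s = (3 x1^2 + a) / (2 y1)
s = (3*12^2 + 3) / (2*9) mod 13 = 9
x3 = s^2 - 2 x1 mod 13 = 9^2 - 2*12 = 5
y3 = s (x1 - x3) - y1 mod 13 = 9 * (12 - 5) - 9 = 2

2P = (5, 2)


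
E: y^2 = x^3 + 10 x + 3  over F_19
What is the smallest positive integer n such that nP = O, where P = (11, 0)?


Compute successive multiples of P until we hit O:
  1P = (11, 0)
  2P = O

ord(P) = 2


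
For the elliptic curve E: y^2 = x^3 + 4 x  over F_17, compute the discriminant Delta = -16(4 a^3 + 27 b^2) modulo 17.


4 a^3 + 27 b^2 = 4*4^3 + 27*0^2 = 256 + 0 = 256
Delta = -16 * (256) = -4096
Delta mod 17 = 1

Delta = 1 (mod 17)


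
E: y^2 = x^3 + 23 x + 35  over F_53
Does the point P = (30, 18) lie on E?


Check whether y^2 = x^3 + 23 x + 35 (mod 53) for (x, y) = (30, 18).
LHS: y^2 = 18^2 mod 53 = 6
RHS: x^3 + 23 x + 35 = 30^3 + 23*30 + 35 mod 53 = 6
LHS = RHS

Yes, on the curve


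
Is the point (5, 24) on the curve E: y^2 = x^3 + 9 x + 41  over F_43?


Check whether y^2 = x^3 + 9 x + 41 (mod 43) for (x, y) = (5, 24).
LHS: y^2 = 24^2 mod 43 = 17
RHS: x^3 + 9 x + 41 = 5^3 + 9*5 + 41 mod 43 = 39
LHS != RHS

No, not on the curve


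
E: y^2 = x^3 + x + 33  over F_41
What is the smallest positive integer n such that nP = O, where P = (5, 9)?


Compute successive multiples of P until we hit O:
  1P = (5, 9)
  2P = (22, 24)
  3P = (24, 8)
  4P = (17, 24)
  5P = (18, 26)
  6P = (2, 17)
  7P = (32, 22)
  8P = (8, 26)
  ... (continuing to 51P)
  51P = O

ord(P) = 51


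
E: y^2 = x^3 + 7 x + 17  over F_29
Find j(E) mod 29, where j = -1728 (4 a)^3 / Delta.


Delta = -16(4 a^3 + 27 b^2) mod 29 = 27
-1728 * (4 a)^3 = -1728 * (4*7)^3 mod 29 = 17
j = 17 * 27^(-1) mod 29 = 6

j = 6 (mod 29)


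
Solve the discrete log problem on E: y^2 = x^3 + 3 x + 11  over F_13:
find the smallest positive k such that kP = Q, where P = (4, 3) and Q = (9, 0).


Enumerate multiples of P until we hit Q = (9, 0):
  1P = (4, 3)
  2P = (9, 0)
Match found at i = 2.

k = 2


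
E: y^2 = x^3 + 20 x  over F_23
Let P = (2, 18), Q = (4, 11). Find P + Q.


P != Q, so use the chord formula.
s = (y2 - y1) / (x2 - x1) = (16) / (2) mod 23 = 8
x3 = s^2 - x1 - x2 mod 23 = 8^2 - 2 - 4 = 12
y3 = s (x1 - x3) - y1 mod 23 = 8 * (2 - 12) - 18 = 17

P + Q = (12, 17)


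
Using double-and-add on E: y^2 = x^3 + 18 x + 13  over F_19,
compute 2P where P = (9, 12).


k = 2 = 10_2 (binary, LSB first: 01)
Double-and-add from P = (9, 12):
  bit 0 = 0: acc unchanged = O
  bit 1 = 1: acc = O + (2, 0) = (2, 0)

2P = (2, 0)


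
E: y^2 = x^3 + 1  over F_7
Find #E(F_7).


For each x in F_7, count y with y^2 = x^3 + 0 x + 1 mod 7:
  x = 0: RHS = 1, y in [1, 6]  -> 2 point(s)
  x = 1: RHS = 2, y in [3, 4]  -> 2 point(s)
  x = 2: RHS = 2, y in [3, 4]  -> 2 point(s)
  x = 3: RHS = 0, y in [0]  -> 1 point(s)
  x = 4: RHS = 2, y in [3, 4]  -> 2 point(s)
  x = 5: RHS = 0, y in [0]  -> 1 point(s)
  x = 6: RHS = 0, y in [0]  -> 1 point(s)
Affine points: 11. Add the point at infinity: total = 12.

#E(F_7) = 12


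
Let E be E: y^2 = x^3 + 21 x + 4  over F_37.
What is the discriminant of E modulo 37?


4 a^3 + 27 b^2 = 4*21^3 + 27*4^2 = 37044 + 432 = 37476
Delta = -16 * (37476) = -599616
Delta mod 37 = 6

Delta = 6 (mod 37)


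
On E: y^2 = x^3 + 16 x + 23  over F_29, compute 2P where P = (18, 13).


Doubling: s = (3 x1^2 + a) / (2 y1)
s = (3*18^2 + 16) / (2*13) mod 29 = 9
x3 = s^2 - 2 x1 mod 29 = 9^2 - 2*18 = 16
y3 = s (x1 - x3) - y1 mod 29 = 9 * (18 - 16) - 13 = 5

2P = (16, 5)


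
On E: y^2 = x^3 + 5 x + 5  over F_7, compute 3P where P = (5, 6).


k = 3 = 11_2 (binary, LSB first: 11)
Double-and-add from P = (5, 6):
  bit 0 = 1: acc = O + (5, 6) = (5, 6)
  bit 1 = 1: acc = (5, 6) + (1, 2) = (2, 4)

3P = (2, 4)


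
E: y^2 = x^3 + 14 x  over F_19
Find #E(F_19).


For each x in F_19, count y with y^2 = x^3 + 14 x + 0 mod 19:
  x = 0: RHS = 0, y in [0]  -> 1 point(s)
  x = 2: RHS = 17, y in [6, 13]  -> 2 point(s)
  x = 4: RHS = 6, y in [5, 14]  -> 2 point(s)
  x = 5: RHS = 5, y in [9, 10]  -> 2 point(s)
  x = 7: RHS = 4, y in [2, 17]  -> 2 point(s)
  x = 8: RHS = 16, y in [4, 15]  -> 2 point(s)
  x = 9: RHS = 0, y in [0]  -> 1 point(s)
  x = 10: RHS = 0, y in [0]  -> 1 point(s)
  x = 13: RHS = 4, y in [2, 17]  -> 2 point(s)
  x = 16: RHS = 7, y in [8, 11]  -> 2 point(s)
  x = 18: RHS = 4, y in [2, 17]  -> 2 point(s)
Affine points: 19. Add the point at infinity: total = 20.

#E(F_19) = 20


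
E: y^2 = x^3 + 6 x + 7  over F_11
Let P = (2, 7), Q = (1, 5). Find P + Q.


P != Q, so use the chord formula.
s = (y2 - y1) / (x2 - x1) = (9) / (10) mod 11 = 2
x3 = s^2 - x1 - x2 mod 11 = 2^2 - 2 - 1 = 1
y3 = s (x1 - x3) - y1 mod 11 = 2 * (2 - 1) - 7 = 6

P + Q = (1, 6)


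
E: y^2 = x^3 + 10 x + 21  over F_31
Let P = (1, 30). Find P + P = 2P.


Doubling: s = (3 x1^2 + a) / (2 y1)
s = (3*1^2 + 10) / (2*30) mod 31 = 9
x3 = s^2 - 2 x1 mod 31 = 9^2 - 2*1 = 17
y3 = s (x1 - x3) - y1 mod 31 = 9 * (1 - 17) - 30 = 12

2P = (17, 12)


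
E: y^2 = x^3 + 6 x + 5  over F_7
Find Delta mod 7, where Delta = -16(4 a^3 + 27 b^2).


4 a^3 + 27 b^2 = 4*6^3 + 27*5^2 = 864 + 675 = 1539
Delta = -16 * (1539) = -24624
Delta mod 7 = 2

Delta = 2 (mod 7)


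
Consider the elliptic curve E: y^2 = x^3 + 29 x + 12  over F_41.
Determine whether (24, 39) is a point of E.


Check whether y^2 = x^3 + 29 x + 12 (mod 41) for (x, y) = (24, 39).
LHS: y^2 = 39^2 mod 41 = 4
RHS: x^3 + 29 x + 12 = 24^3 + 29*24 + 12 mod 41 = 18
LHS != RHS

No, not on the curve


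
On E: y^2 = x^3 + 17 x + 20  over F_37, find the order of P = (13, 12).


Compute successive multiples of P until we hit O:
  1P = (13, 12)
  2P = (18, 33)
  3P = (34, 33)
  4P = (28, 10)
  5P = (22, 4)
  6P = (27, 21)
  7P = (1, 1)
  8P = (2, 32)
  ... (continuing to 33P)
  33P = O

ord(P) = 33


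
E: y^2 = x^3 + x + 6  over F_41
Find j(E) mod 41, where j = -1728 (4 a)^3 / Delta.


Delta = -16(4 a^3 + 27 b^2) mod 41 = 5
-1728 * (4 a)^3 = -1728 * (4*1)^3 mod 41 = 26
j = 26 * 5^(-1) mod 41 = 38

j = 38 (mod 41)


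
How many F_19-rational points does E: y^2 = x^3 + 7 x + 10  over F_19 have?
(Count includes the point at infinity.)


For each x in F_19, count y with y^2 = x^3 + 7 x + 10 mod 19:
  x = 3: RHS = 1, y in [1, 18]  -> 2 point(s)
  x = 4: RHS = 7, y in [8, 11]  -> 2 point(s)
  x = 9: RHS = 4, y in [2, 17]  -> 2 point(s)
  x = 10: RHS = 16, y in [4, 15]  -> 2 point(s)
  x = 12: RHS = 17, y in [6, 13]  -> 2 point(s)
  x = 16: RHS = 0, y in [0]  -> 1 point(s)
  x = 17: RHS = 7, y in [8, 11]  -> 2 point(s)
Affine points: 13. Add the point at infinity: total = 14.

#E(F_19) = 14


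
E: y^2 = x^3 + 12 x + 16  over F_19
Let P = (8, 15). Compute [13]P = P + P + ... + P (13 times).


k = 13 = 1101_2 (binary, LSB first: 1011)
Double-and-add from P = (8, 15):
  bit 0 = 1: acc = O + (8, 15) = (8, 15)
  bit 1 = 0: acc unchanged = (8, 15)
  bit 2 = 1: acc = (8, 15) + (11, 4) = (5, 12)
  bit 3 = 1: acc = (5, 12) + (6, 0) = (0, 4)

13P = (0, 4)


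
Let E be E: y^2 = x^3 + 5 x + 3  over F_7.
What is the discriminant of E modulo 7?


4 a^3 + 27 b^2 = 4*5^3 + 27*3^2 = 500 + 243 = 743
Delta = -16 * (743) = -11888
Delta mod 7 = 5

Delta = 5 (mod 7)


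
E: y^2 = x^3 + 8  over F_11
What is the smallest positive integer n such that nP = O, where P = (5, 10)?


Compute successive multiples of P until we hit O:
  1P = (5, 10)
  2P = (2, 4)
  3P = (8, 6)
  4P = (1, 3)
  5P = (6, 2)
  6P = (9, 0)
  7P = (6, 9)
  8P = (1, 8)
  ... (continuing to 12P)
  12P = O

ord(P) = 12


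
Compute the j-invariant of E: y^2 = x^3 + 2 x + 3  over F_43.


Delta = -16(4 a^3 + 27 b^2) mod 43 = 29
-1728 * (4 a)^3 = -1728 * (4*2)^3 mod 43 = 32
j = 32 * 29^(-1) mod 43 = 10

j = 10 (mod 43)


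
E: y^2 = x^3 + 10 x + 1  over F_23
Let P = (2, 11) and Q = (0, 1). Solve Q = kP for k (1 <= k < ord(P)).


Enumerate multiples of P until we hit Q = (0, 1):
  1P = (2, 11)
  2P = (20, 17)
  3P = (19, 14)
  4P = (8, 15)
  5P = (16, 18)
  6P = (11, 19)
  7P = (0, 1)
Match found at i = 7.

k = 7


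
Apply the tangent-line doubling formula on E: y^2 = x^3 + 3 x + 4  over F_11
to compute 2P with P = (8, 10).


Doubling: s = (3 x1^2 + a) / (2 y1)
s = (3*8^2 + 3) / (2*10) mod 11 = 7
x3 = s^2 - 2 x1 mod 11 = 7^2 - 2*8 = 0
y3 = s (x1 - x3) - y1 mod 11 = 7 * (8 - 0) - 10 = 2

2P = (0, 2)


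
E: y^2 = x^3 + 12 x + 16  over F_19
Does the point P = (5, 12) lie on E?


Check whether y^2 = x^3 + 12 x + 16 (mod 19) for (x, y) = (5, 12).
LHS: y^2 = 12^2 mod 19 = 11
RHS: x^3 + 12 x + 16 = 5^3 + 12*5 + 16 mod 19 = 11
LHS = RHS

Yes, on the curve


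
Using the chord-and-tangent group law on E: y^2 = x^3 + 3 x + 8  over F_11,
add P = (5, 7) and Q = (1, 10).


P != Q, so use the chord formula.
s = (y2 - y1) / (x2 - x1) = (3) / (7) mod 11 = 2
x3 = s^2 - x1 - x2 mod 11 = 2^2 - 5 - 1 = 9
y3 = s (x1 - x3) - y1 mod 11 = 2 * (5 - 9) - 7 = 7

P + Q = (9, 7)


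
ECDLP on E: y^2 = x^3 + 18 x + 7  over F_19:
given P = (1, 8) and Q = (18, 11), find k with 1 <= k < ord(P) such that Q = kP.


Enumerate multiples of P until we hit Q = (18, 11):
  1P = (1, 8)
  2P = (9, 10)
  3P = (15, 17)
  4P = (7, 18)
  5P = (18, 8)
  6P = (0, 11)
  7P = (8, 13)
  8P = (14, 18)
  9P = (11, 15)
  10P = (13, 14)
  11P = (10, 16)
  12P = (17, 1)
  13P = (17, 18)
  14P = (10, 3)
  15P = (13, 5)
  16P = (11, 4)
  17P = (14, 1)
  18P = (8, 6)
  19P = (0, 8)
  20P = (18, 11)
Match found at i = 20.

k = 20


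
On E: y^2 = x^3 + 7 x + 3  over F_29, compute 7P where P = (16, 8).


k = 7 = 111_2 (binary, LSB first: 111)
Double-and-add from P = (16, 8):
  bit 0 = 1: acc = O + (16, 8) = (16, 8)
  bit 1 = 1: acc = (16, 8) + (19, 8) = (23, 21)
  bit 2 = 1: acc = (23, 21) + (26, 19) = (3, 14)

7P = (3, 14)


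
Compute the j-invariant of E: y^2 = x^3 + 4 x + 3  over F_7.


Delta = -16(4 a^3 + 27 b^2) mod 7 = 3
-1728 * (4 a)^3 = -1728 * (4*4)^3 mod 7 = 1
j = 1 * 3^(-1) mod 7 = 5

j = 5 (mod 7)


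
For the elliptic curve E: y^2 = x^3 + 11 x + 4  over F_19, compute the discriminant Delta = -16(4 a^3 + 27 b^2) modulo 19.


4 a^3 + 27 b^2 = 4*11^3 + 27*4^2 = 5324 + 432 = 5756
Delta = -16 * (5756) = -92096
Delta mod 19 = 16

Delta = 16 (mod 19)


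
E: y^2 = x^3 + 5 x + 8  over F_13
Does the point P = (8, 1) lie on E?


Check whether y^2 = x^3 + 5 x + 8 (mod 13) for (x, y) = (8, 1).
LHS: y^2 = 1^2 mod 13 = 1
RHS: x^3 + 5 x + 8 = 8^3 + 5*8 + 8 mod 13 = 1
LHS = RHS

Yes, on the curve


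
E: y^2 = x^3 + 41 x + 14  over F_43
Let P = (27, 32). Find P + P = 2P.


Doubling: s = (3 x1^2 + a) / (2 y1)
s = (3*27^2 + 41) / (2*32) mod 43 = 16
x3 = s^2 - 2 x1 mod 43 = 16^2 - 2*27 = 30
y3 = s (x1 - x3) - y1 mod 43 = 16 * (27 - 30) - 32 = 6

2P = (30, 6)


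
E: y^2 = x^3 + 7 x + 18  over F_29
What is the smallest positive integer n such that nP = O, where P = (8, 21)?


Compute successive multiples of P until we hit O:
  1P = (8, 21)
  2P = (4, 9)
  3P = (26, 12)
  4P = (17, 27)
  5P = (27, 5)
  6P = (7, 27)
  7P = (21, 28)
  8P = (25, 10)
  ... (continuing to 23P)
  23P = O

ord(P) = 23


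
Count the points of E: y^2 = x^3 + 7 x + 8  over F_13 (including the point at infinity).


For each x in F_13, count y with y^2 = x^3 + 7 x + 8 mod 13:
  x = 1: RHS = 3, y in [4, 9]  -> 2 point(s)
  x = 2: RHS = 4, y in [2, 11]  -> 2 point(s)
  x = 3: RHS = 4, y in [2, 11]  -> 2 point(s)
  x = 4: RHS = 9, y in [3, 10]  -> 2 point(s)
  x = 5: RHS = 12, y in [5, 8]  -> 2 point(s)
  x = 7: RHS = 10, y in [6, 7]  -> 2 point(s)
  x = 8: RHS = 4, y in [2, 11]  -> 2 point(s)
  x = 10: RHS = 12, y in [5, 8]  -> 2 point(s)
  x = 11: RHS = 12, y in [5, 8]  -> 2 point(s)
  x = 12: RHS = 0, y in [0]  -> 1 point(s)
Affine points: 19. Add the point at infinity: total = 20.

#E(F_13) = 20


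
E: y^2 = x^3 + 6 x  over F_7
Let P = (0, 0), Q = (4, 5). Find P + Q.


P != Q, so use the chord formula.
s = (y2 - y1) / (x2 - x1) = (5) / (4) mod 7 = 3
x3 = s^2 - x1 - x2 mod 7 = 3^2 - 0 - 4 = 5
y3 = s (x1 - x3) - y1 mod 7 = 3 * (0 - 5) - 0 = 6

P + Q = (5, 6)


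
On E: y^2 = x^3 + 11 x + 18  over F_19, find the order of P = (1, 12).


Compute successive multiples of P until we hit O:
  1P = (1, 12)
  2P = (18, 5)
  3P = (17, 8)
  4P = (7, 18)
  5P = (12, 15)
  6P = (10, 8)
  7P = (15, 9)
  8P = (14, 3)
  ... (continuing to 19P)
  19P = O

ord(P) = 19


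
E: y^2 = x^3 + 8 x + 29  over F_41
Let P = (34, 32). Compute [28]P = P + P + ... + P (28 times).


k = 28 = 11100_2 (binary, LSB first: 00111)
Double-and-add from P = (34, 32):
  bit 0 = 0: acc unchanged = O
  bit 1 = 0: acc unchanged = O
  bit 2 = 1: acc = O + (15, 11) = (15, 11)
  bit 3 = 1: acc = (15, 11) + (7, 10) = (3, 11)
  bit 4 = 1: acc = (3, 11) + (23, 30) = (24, 8)

28P = (24, 8)


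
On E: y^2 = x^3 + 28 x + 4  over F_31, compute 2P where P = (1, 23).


Doubling: s = (3 x1^2 + a) / (2 y1)
s = (3*1^2 + 28) / (2*23) mod 31 = 0
x3 = s^2 - 2 x1 mod 31 = 0^2 - 2*1 = 29
y3 = s (x1 - x3) - y1 mod 31 = 0 * (1 - 29) - 23 = 8

2P = (29, 8)


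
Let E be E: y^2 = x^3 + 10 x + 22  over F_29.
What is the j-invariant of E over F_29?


Delta = -16(4 a^3 + 27 b^2) mod 29 = 5
-1728 * (4 a)^3 = -1728 * (4*10)^3 mod 29 = 22
j = 22 * 5^(-1) mod 29 = 16

j = 16 (mod 29)


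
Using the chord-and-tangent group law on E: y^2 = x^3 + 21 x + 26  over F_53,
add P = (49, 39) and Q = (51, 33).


P != Q, so use the chord formula.
s = (y2 - y1) / (x2 - x1) = (47) / (2) mod 53 = 50
x3 = s^2 - x1 - x2 mod 53 = 50^2 - 49 - 51 = 15
y3 = s (x1 - x3) - y1 mod 53 = 50 * (49 - 15) - 39 = 18

P + Q = (15, 18)


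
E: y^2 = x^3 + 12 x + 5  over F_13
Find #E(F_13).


For each x in F_13, count y with y^2 = x^3 + 12 x + 5 mod 13:
  x = 3: RHS = 3, y in [4, 9]  -> 2 point(s)
  x = 4: RHS = 0, y in [0]  -> 1 point(s)
  x = 7: RHS = 3, y in [4, 9]  -> 2 point(s)
  x = 9: RHS = 10, y in [6, 7]  -> 2 point(s)
  x = 11: RHS = 12, y in [5, 8]  -> 2 point(s)
Affine points: 9. Add the point at infinity: total = 10.

#E(F_13) = 10


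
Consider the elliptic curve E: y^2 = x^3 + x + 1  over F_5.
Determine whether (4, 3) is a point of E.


Check whether y^2 = x^3 + 1 x + 1 (mod 5) for (x, y) = (4, 3).
LHS: y^2 = 3^2 mod 5 = 4
RHS: x^3 + 1 x + 1 = 4^3 + 1*4 + 1 mod 5 = 4
LHS = RHS

Yes, on the curve


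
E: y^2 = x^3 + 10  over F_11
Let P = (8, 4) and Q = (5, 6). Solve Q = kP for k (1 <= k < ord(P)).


Enumerate multiples of P until we hit Q = (5, 6):
  1P = (8, 4)
  2P = (10, 3)
  3P = (7, 1)
  4P = (5, 5)
  5P = (3, 9)
  6P = (1, 0)
  7P = (3, 2)
  8P = (5, 6)
Match found at i = 8.

k = 8


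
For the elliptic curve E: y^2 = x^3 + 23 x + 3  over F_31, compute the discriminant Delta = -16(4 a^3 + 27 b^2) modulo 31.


4 a^3 + 27 b^2 = 4*23^3 + 27*3^2 = 48668 + 243 = 48911
Delta = -16 * (48911) = -782576
Delta mod 31 = 19

Delta = 19 (mod 31)


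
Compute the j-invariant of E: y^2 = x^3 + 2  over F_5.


Delta = -16(4 a^3 + 27 b^2) mod 5 = 2
-1728 * (4 a)^3 = -1728 * (4*0)^3 mod 5 = 0
j = 0 * 2^(-1) mod 5 = 0

j = 0 (mod 5)


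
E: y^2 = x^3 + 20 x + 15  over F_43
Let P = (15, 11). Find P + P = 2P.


Doubling: s = (3 x1^2 + a) / (2 y1)
s = (3*15^2 + 20) / (2*11) mod 43 = 14
x3 = s^2 - 2 x1 mod 43 = 14^2 - 2*15 = 37
y3 = s (x1 - x3) - y1 mod 43 = 14 * (15 - 37) - 11 = 25

2P = (37, 25)


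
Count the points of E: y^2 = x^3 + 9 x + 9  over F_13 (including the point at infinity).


For each x in F_13, count y with y^2 = x^3 + 9 x + 9 mod 13:
  x = 0: RHS = 9, y in [3, 10]  -> 2 point(s)
  x = 2: RHS = 9, y in [3, 10]  -> 2 point(s)
  x = 5: RHS = 10, y in [6, 7]  -> 2 point(s)
  x = 7: RHS = 12, y in [5, 8]  -> 2 point(s)
  x = 9: RHS = 0, y in [0]  -> 1 point(s)
  x = 11: RHS = 9, y in [3, 10]  -> 2 point(s)
  x = 12: RHS = 12, y in [5, 8]  -> 2 point(s)
Affine points: 13. Add the point at infinity: total = 14.

#E(F_13) = 14


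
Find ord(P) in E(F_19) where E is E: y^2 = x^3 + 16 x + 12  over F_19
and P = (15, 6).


Compute successive multiples of P until we hit O:
  1P = (15, 6)
  2P = (9, 7)
  3P = (4, 8)
  4P = (6, 1)
  5P = (3, 7)
  6P = (8, 14)
  7P = (7, 12)
  8P = (13, 2)
  ... (continuing to 19P)
  19P = O

ord(P) = 19


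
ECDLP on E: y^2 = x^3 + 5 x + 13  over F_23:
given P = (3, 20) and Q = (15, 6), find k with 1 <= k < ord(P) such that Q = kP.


Enumerate multiples of P until we hit Q = (15, 6):
  1P = (3, 20)
  2P = (2, 13)
  3P = (21, 15)
  4P = (0, 6)
  5P = (6, 12)
  6P = (16, 7)
  7P = (5, 5)
  8P = (8, 6)
  9P = (18, 22)
  10P = (15, 6)
Match found at i = 10.

k = 10


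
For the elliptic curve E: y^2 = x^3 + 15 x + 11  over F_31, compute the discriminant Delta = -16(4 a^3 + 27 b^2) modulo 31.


4 a^3 + 27 b^2 = 4*15^3 + 27*11^2 = 13500 + 3267 = 16767
Delta = -16 * (16767) = -268272
Delta mod 31 = 2

Delta = 2 (mod 31)


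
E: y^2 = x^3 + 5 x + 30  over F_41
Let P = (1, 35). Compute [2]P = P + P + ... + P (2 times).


k = 2 = 10_2 (binary, LSB first: 01)
Double-and-add from P = (1, 35):
  bit 0 = 0: acc unchanged = O
  bit 1 = 1: acc = O + (3, 21) = (3, 21)

2P = (3, 21)


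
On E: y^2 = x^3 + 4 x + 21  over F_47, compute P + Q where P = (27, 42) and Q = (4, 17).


P != Q, so use the chord formula.
s = (y2 - y1) / (x2 - x1) = (22) / (24) mod 47 = 44
x3 = s^2 - x1 - x2 mod 47 = 44^2 - 27 - 4 = 25
y3 = s (x1 - x3) - y1 mod 47 = 44 * (27 - 25) - 42 = 46

P + Q = (25, 46)


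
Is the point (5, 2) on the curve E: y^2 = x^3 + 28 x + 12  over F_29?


Check whether y^2 = x^3 + 28 x + 12 (mod 29) for (x, y) = (5, 2).
LHS: y^2 = 2^2 mod 29 = 4
RHS: x^3 + 28 x + 12 = 5^3 + 28*5 + 12 mod 29 = 16
LHS != RHS

No, not on the curve


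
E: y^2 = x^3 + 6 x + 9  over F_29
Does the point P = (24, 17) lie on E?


Check whether y^2 = x^3 + 6 x + 9 (mod 29) for (x, y) = (24, 17).
LHS: y^2 = 17^2 mod 29 = 28
RHS: x^3 + 6 x + 9 = 24^3 + 6*24 + 9 mod 29 = 28
LHS = RHS

Yes, on the curve


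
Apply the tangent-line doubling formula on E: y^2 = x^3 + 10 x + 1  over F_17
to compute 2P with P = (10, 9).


Doubling: s = (3 x1^2 + a) / (2 y1)
s = (3*10^2 + 10) / (2*9) mod 17 = 4
x3 = s^2 - 2 x1 mod 17 = 4^2 - 2*10 = 13
y3 = s (x1 - x3) - y1 mod 17 = 4 * (10 - 13) - 9 = 13

2P = (13, 13)


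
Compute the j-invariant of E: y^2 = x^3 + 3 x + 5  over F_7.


Delta = -16(4 a^3 + 27 b^2) mod 7 = 2
-1728 * (4 a)^3 = -1728 * (4*3)^3 mod 7 = 6
j = 6 * 2^(-1) mod 7 = 3

j = 3 (mod 7)


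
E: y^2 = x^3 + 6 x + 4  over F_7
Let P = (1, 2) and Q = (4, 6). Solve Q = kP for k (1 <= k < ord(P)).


Enumerate multiples of P until we hit Q = (4, 6):
  1P = (1, 2)
  2P = (0, 2)
  3P = (6, 5)
  4P = (4, 6)
Match found at i = 4.

k = 4


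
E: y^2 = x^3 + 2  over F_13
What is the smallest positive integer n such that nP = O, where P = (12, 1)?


Compute successive multiples of P until we hit O:
  1P = (12, 1)
  2P = (1, 9)
  3P = (3, 9)
  4P = (2, 6)
  5P = (9, 4)
  6P = (6, 6)
  7P = (4, 1)
  8P = (10, 12)
  ... (continuing to 19P)
  19P = O

ord(P) = 19


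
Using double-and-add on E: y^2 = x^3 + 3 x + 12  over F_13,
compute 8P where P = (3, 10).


k = 8 = 1000_2 (binary, LSB first: 0001)
Double-and-add from P = (3, 10):
  bit 0 = 0: acc unchanged = O
  bit 1 = 0: acc unchanged = O
  bit 2 = 0: acc unchanged = O
  bit 3 = 1: acc = O + (3, 3) = (3, 3)

8P = (3, 3)


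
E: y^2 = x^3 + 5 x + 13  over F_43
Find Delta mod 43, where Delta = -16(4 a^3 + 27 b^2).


4 a^3 + 27 b^2 = 4*5^3 + 27*13^2 = 500 + 4563 = 5063
Delta = -16 * (5063) = -81008
Delta mod 43 = 4

Delta = 4 (mod 43)


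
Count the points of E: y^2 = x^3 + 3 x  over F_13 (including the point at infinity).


For each x in F_13, count y with y^2 = x^3 + 3 x + 0 mod 13:
  x = 0: RHS = 0, y in [0]  -> 1 point(s)
  x = 1: RHS = 4, y in [2, 11]  -> 2 point(s)
  x = 2: RHS = 1, y in [1, 12]  -> 2 point(s)
  x = 3: RHS = 10, y in [6, 7]  -> 2 point(s)
  x = 5: RHS = 10, y in [6, 7]  -> 2 point(s)
  x = 6: RHS = 0, y in [0]  -> 1 point(s)
  x = 7: RHS = 0, y in [0]  -> 1 point(s)
  x = 8: RHS = 3, y in [4, 9]  -> 2 point(s)
  x = 10: RHS = 3, y in [4, 9]  -> 2 point(s)
  x = 11: RHS = 12, y in [5, 8]  -> 2 point(s)
  x = 12: RHS = 9, y in [3, 10]  -> 2 point(s)
Affine points: 19. Add the point at infinity: total = 20.

#E(F_13) = 20


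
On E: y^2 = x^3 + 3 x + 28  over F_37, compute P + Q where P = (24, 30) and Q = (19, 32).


P != Q, so use the chord formula.
s = (y2 - y1) / (x2 - x1) = (2) / (32) mod 37 = 7
x3 = s^2 - x1 - x2 mod 37 = 7^2 - 24 - 19 = 6
y3 = s (x1 - x3) - y1 mod 37 = 7 * (24 - 6) - 30 = 22

P + Q = (6, 22)


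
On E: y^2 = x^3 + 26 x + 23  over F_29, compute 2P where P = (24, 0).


k = 2 = 10_2 (binary, LSB first: 01)
Double-and-add from P = (24, 0):
  bit 0 = 0: acc unchanged = O
  bit 1 = 1: acc = O + O = O

2P = O


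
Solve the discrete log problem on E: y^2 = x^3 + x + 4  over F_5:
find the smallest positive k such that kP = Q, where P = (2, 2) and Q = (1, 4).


Enumerate multiples of P until we hit Q = (1, 4):
  1P = (2, 2)
  2P = (0, 2)
  3P = (3, 3)
  4P = (1, 4)
Match found at i = 4.

k = 4


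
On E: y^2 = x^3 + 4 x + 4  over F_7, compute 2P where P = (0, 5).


Doubling: s = (3 x1^2 + a) / (2 y1)
s = (3*0^2 + 4) / (2*5) mod 7 = 6
x3 = s^2 - 2 x1 mod 7 = 6^2 - 2*0 = 1
y3 = s (x1 - x3) - y1 mod 7 = 6 * (0 - 1) - 5 = 3

2P = (1, 3)


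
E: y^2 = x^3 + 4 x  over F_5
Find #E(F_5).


For each x in F_5, count y with y^2 = x^3 + 4 x + 0 mod 5:
  x = 0: RHS = 0, y in [0]  -> 1 point(s)
  x = 1: RHS = 0, y in [0]  -> 1 point(s)
  x = 2: RHS = 1, y in [1, 4]  -> 2 point(s)
  x = 3: RHS = 4, y in [2, 3]  -> 2 point(s)
  x = 4: RHS = 0, y in [0]  -> 1 point(s)
Affine points: 7. Add the point at infinity: total = 8.

#E(F_5) = 8


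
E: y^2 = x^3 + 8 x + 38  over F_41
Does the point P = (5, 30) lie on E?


Check whether y^2 = x^3 + 8 x + 38 (mod 41) for (x, y) = (5, 30).
LHS: y^2 = 30^2 mod 41 = 39
RHS: x^3 + 8 x + 38 = 5^3 + 8*5 + 38 mod 41 = 39
LHS = RHS

Yes, on the curve


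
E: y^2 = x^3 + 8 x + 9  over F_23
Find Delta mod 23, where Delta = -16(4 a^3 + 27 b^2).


4 a^3 + 27 b^2 = 4*8^3 + 27*9^2 = 2048 + 2187 = 4235
Delta = -16 * (4235) = -67760
Delta mod 23 = 21

Delta = 21 (mod 23)


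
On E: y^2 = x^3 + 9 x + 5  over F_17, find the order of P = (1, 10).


Compute successive multiples of P until we hit O:
  1P = (1, 10)
  2P = (14, 6)
  3P = (3, 5)
  4P = (15, 8)
  5P = (9, 13)
  6P = (9, 4)
  7P = (15, 9)
  8P = (3, 12)
  ... (continuing to 11P)
  11P = O

ord(P) = 11


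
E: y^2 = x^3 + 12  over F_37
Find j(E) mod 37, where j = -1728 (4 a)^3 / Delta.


Delta = -16(4 a^3 + 27 b^2) mod 37 = 26
-1728 * (4 a)^3 = -1728 * (4*0)^3 mod 37 = 0
j = 0 * 26^(-1) mod 37 = 0

j = 0 (mod 37)


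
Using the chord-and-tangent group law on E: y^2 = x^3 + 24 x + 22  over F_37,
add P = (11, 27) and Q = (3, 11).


P != Q, so use the chord formula.
s = (y2 - y1) / (x2 - x1) = (21) / (29) mod 37 = 2
x3 = s^2 - x1 - x2 mod 37 = 2^2 - 11 - 3 = 27
y3 = s (x1 - x3) - y1 mod 37 = 2 * (11 - 27) - 27 = 15

P + Q = (27, 15)


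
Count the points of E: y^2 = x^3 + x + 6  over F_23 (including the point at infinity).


For each x in F_23, count y with y^2 = x^3 + 1 x + 6 mod 23:
  x = 0: RHS = 6, y in [11, 12]  -> 2 point(s)
  x = 1: RHS = 8, y in [10, 13]  -> 2 point(s)
  x = 2: RHS = 16, y in [4, 19]  -> 2 point(s)
  x = 3: RHS = 13, y in [6, 17]  -> 2 point(s)
  x = 9: RHS = 8, y in [10, 13]  -> 2 point(s)
  x = 10: RHS = 4, y in [2, 21]  -> 2 point(s)
  x = 13: RHS = 8, y in [10, 13]  -> 2 point(s)
  x = 14: RHS = 4, y in [2, 21]  -> 2 point(s)
  x = 16: RHS = 1, y in [1, 22]  -> 2 point(s)
  x = 22: RHS = 4, y in [2, 21]  -> 2 point(s)
Affine points: 20. Add the point at infinity: total = 21.

#E(F_23) = 21


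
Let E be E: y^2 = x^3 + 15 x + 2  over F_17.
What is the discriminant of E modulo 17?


4 a^3 + 27 b^2 = 4*15^3 + 27*2^2 = 13500 + 108 = 13608
Delta = -16 * (13608) = -217728
Delta mod 17 = 8

Delta = 8 (mod 17)


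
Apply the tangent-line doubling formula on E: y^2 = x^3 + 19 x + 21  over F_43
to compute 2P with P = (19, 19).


Doubling: s = (3 x1^2 + a) / (2 y1)
s = (3*19^2 + 19) / (2*19) mod 43 = 29
x3 = s^2 - 2 x1 mod 43 = 29^2 - 2*19 = 29
y3 = s (x1 - x3) - y1 mod 43 = 29 * (19 - 29) - 19 = 35

2P = (29, 35)


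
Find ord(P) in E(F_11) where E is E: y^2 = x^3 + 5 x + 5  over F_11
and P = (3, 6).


Compute successive multiples of P until we hit O:
  1P = (3, 6)
  2P = (6, 8)
  3P = (0, 7)
  4P = (2, 1)
  5P = (9, 8)
  6P = (4, 1)
  7P = (7, 3)
  8P = (5, 1)
  ... (continuing to 18P)
  18P = O

ord(P) = 18


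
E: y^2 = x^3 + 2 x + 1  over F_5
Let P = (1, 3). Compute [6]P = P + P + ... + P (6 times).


k = 6 = 110_2 (binary, LSB first: 011)
Double-and-add from P = (1, 3):
  bit 0 = 0: acc unchanged = O
  bit 1 = 1: acc = O + (3, 2) = (3, 2)
  bit 2 = 1: acc = (3, 2) + (0, 1) = (1, 2)

6P = (1, 2)


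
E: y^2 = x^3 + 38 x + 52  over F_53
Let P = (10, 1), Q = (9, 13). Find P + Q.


P != Q, so use the chord formula.
s = (y2 - y1) / (x2 - x1) = (12) / (52) mod 53 = 41
x3 = s^2 - x1 - x2 mod 53 = 41^2 - 10 - 9 = 19
y3 = s (x1 - x3) - y1 mod 53 = 41 * (10 - 19) - 1 = 1

P + Q = (19, 1)


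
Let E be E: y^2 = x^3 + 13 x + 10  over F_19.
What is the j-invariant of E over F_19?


Delta = -16(4 a^3 + 27 b^2) mod 19 = 17
-1728 * (4 a)^3 = -1728 * (4*13)^3 mod 19 = 8
j = 8 * 17^(-1) mod 19 = 15

j = 15 (mod 19)


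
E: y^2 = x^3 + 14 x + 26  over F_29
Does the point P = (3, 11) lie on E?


Check whether y^2 = x^3 + 14 x + 26 (mod 29) for (x, y) = (3, 11).
LHS: y^2 = 11^2 mod 29 = 5
RHS: x^3 + 14 x + 26 = 3^3 + 14*3 + 26 mod 29 = 8
LHS != RHS

No, not on the curve


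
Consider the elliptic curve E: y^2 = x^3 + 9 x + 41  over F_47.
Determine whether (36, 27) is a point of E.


Check whether y^2 = x^3 + 9 x + 41 (mod 47) for (x, y) = (36, 27).
LHS: y^2 = 27^2 mod 47 = 24
RHS: x^3 + 9 x + 41 = 36^3 + 9*36 + 41 mod 47 = 21
LHS != RHS

No, not on the curve


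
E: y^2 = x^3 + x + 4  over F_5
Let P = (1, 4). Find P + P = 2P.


Doubling: s = (3 x1^2 + a) / (2 y1)
s = (3*1^2 + 1) / (2*4) mod 5 = 3
x3 = s^2 - 2 x1 mod 5 = 3^2 - 2*1 = 2
y3 = s (x1 - x3) - y1 mod 5 = 3 * (1 - 2) - 4 = 3

2P = (2, 3)


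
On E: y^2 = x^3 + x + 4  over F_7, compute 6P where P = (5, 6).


k = 6 = 110_2 (binary, LSB first: 011)
Double-and-add from P = (5, 6):
  bit 0 = 0: acc unchanged = O
  bit 1 = 1: acc = O + (6, 4) = (6, 4)
  bit 2 = 1: acc = (6, 4) + (4, 4) = (4, 3)

6P = (4, 3)


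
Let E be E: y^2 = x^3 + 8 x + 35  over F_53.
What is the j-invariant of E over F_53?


Delta = -16(4 a^3 + 27 b^2) mod 53 = 44
-1728 * (4 a)^3 = -1728 * (4*8)^3 mod 53 = 29
j = 29 * 44^(-1) mod 53 = 38

j = 38 (mod 53)


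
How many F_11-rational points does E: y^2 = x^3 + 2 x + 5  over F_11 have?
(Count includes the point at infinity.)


For each x in F_11, count y with y^2 = x^3 + 2 x + 5 mod 11:
  x = 0: RHS = 5, y in [4, 7]  -> 2 point(s)
  x = 3: RHS = 5, y in [4, 7]  -> 2 point(s)
  x = 4: RHS = 0, y in [0]  -> 1 point(s)
  x = 8: RHS = 5, y in [4, 7]  -> 2 point(s)
  x = 9: RHS = 4, y in [2, 9]  -> 2 point(s)
Affine points: 9. Add the point at infinity: total = 10.

#E(F_11) = 10


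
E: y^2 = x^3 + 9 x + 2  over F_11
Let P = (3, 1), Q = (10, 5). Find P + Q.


P != Q, so use the chord formula.
s = (y2 - y1) / (x2 - x1) = (4) / (7) mod 11 = 10
x3 = s^2 - x1 - x2 mod 11 = 10^2 - 3 - 10 = 10
y3 = s (x1 - x3) - y1 mod 11 = 10 * (3 - 10) - 1 = 6

P + Q = (10, 6)


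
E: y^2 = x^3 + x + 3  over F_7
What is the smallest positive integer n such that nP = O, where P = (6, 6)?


Compute successive multiples of P until we hit O:
  1P = (6, 6)
  2P = (6, 1)
  3P = O

ord(P) = 3


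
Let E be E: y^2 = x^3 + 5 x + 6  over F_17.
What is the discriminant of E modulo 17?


4 a^3 + 27 b^2 = 4*5^3 + 27*6^2 = 500 + 972 = 1472
Delta = -16 * (1472) = -23552
Delta mod 17 = 10

Delta = 10 (mod 17)


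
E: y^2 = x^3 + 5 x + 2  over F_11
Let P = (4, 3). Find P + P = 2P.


Doubling: s = (3 x1^2 + a) / (2 y1)
s = (3*4^2 + 5) / (2*3) mod 11 = 7
x3 = s^2 - 2 x1 mod 11 = 7^2 - 2*4 = 8
y3 = s (x1 - x3) - y1 mod 11 = 7 * (4 - 8) - 3 = 2

2P = (8, 2)


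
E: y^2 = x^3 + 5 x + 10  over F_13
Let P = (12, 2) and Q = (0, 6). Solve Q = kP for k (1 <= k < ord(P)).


Enumerate multiples of P until we hit Q = (0, 6):
  1P = (12, 2)
  2P = (6, 10)
  3P = (4, 9)
  4P = (0, 7)
  5P = (0, 6)
Match found at i = 5.

k = 5


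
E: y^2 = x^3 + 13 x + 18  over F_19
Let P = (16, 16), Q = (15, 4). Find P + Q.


P != Q, so use the chord formula.
s = (y2 - y1) / (x2 - x1) = (7) / (18) mod 19 = 12
x3 = s^2 - x1 - x2 mod 19 = 12^2 - 16 - 15 = 18
y3 = s (x1 - x3) - y1 mod 19 = 12 * (16 - 18) - 16 = 17

P + Q = (18, 17)


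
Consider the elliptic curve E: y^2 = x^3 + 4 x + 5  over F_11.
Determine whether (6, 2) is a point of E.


Check whether y^2 = x^3 + 4 x + 5 (mod 11) for (x, y) = (6, 2).
LHS: y^2 = 2^2 mod 11 = 4
RHS: x^3 + 4 x + 5 = 6^3 + 4*6 + 5 mod 11 = 3
LHS != RHS

No, not on the curve


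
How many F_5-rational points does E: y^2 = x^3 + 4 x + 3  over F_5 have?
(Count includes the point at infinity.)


For each x in F_5, count y with y^2 = x^3 + 4 x + 3 mod 5:
  x = 2: RHS = 4, y in [2, 3]  -> 2 point(s)
Affine points: 2. Add the point at infinity: total = 3.

#E(F_5) = 3


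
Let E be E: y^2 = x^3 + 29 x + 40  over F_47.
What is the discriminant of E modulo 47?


4 a^3 + 27 b^2 = 4*29^3 + 27*40^2 = 97556 + 43200 = 140756
Delta = -16 * (140756) = -2252096
Delta mod 47 = 3

Delta = 3 (mod 47)


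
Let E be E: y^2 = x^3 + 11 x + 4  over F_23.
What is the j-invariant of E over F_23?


Delta = -16(4 a^3 + 27 b^2) mod 23 = 19
-1728 * (4 a)^3 = -1728 * (4*11)^3 mod 23 = 1
j = 1 * 19^(-1) mod 23 = 17

j = 17 (mod 23)


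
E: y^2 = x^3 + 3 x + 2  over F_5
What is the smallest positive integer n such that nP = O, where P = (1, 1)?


Compute successive multiples of P until we hit O:
  1P = (1, 1)
  2P = (2, 1)
  3P = (2, 4)
  4P = (1, 4)
  5P = O

ord(P) = 5


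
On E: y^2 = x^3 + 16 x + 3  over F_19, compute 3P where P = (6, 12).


k = 3 = 11_2 (binary, LSB first: 11)
Double-and-add from P = (6, 12):
  bit 0 = 1: acc = O + (6, 12) = (6, 12)
  bit 1 = 1: acc = (6, 12) + (11, 16) = (11, 3)

3P = (11, 3)


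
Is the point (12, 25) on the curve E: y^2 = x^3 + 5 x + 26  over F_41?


Check whether y^2 = x^3 + 5 x + 26 (mod 41) for (x, y) = (12, 25).
LHS: y^2 = 25^2 mod 41 = 10
RHS: x^3 + 5 x + 26 = 12^3 + 5*12 + 26 mod 41 = 10
LHS = RHS

Yes, on the curve


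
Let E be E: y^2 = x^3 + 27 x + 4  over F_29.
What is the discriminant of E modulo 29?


4 a^3 + 27 b^2 = 4*27^3 + 27*4^2 = 78732 + 432 = 79164
Delta = -16 * (79164) = -1266624
Delta mod 29 = 9

Delta = 9 (mod 29)


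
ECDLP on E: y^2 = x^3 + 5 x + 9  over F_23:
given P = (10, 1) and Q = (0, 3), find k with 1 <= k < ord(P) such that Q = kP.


Enumerate multiples of P until we hit Q = (0, 3):
  1P = (10, 1)
  2P = (12, 16)
  3P = (17, 4)
  4P = (22, 7)
  5P = (20, 17)
  6P = (2, 21)
  7P = (0, 20)
  8P = (15, 20)
  9P = (6, 5)
  10P = (8, 20)
  11P = (9, 1)
  12P = (4, 22)
  13P = (4, 1)
  14P = (9, 22)
  15P = (8, 3)
  16P = (6, 18)
  17P = (15, 3)
  18P = (0, 3)
Match found at i = 18.

k = 18


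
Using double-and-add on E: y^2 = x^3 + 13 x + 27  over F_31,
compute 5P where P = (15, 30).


k = 5 = 101_2 (binary, LSB first: 101)
Double-and-add from P = (15, 30):
  bit 0 = 1: acc = O + (15, 30) = (15, 30)
  bit 1 = 0: acc unchanged = (15, 30)
  bit 2 = 1: acc = (15, 30) + (12, 12) = (9, 6)

5P = (9, 6)


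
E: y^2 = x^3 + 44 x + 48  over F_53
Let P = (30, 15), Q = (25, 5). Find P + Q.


P != Q, so use the chord formula.
s = (y2 - y1) / (x2 - x1) = (43) / (48) mod 53 = 2
x3 = s^2 - x1 - x2 mod 53 = 2^2 - 30 - 25 = 2
y3 = s (x1 - x3) - y1 mod 53 = 2 * (30 - 2) - 15 = 41

P + Q = (2, 41)


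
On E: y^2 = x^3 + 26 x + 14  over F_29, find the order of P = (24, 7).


Compute successive multiples of P until we hit O:
  1P = (24, 7)
  2P = (11, 6)
  3P = (17, 27)
  4P = (8, 26)
  5P = (6, 26)
  6P = (19, 28)
  7P = (28, 4)
  8P = (12, 13)
  ... (continuing to 27P)
  27P = O

ord(P) = 27


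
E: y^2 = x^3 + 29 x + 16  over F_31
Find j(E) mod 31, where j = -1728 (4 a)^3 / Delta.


Delta = -16(4 a^3 + 27 b^2) mod 31 = 1
-1728 * (4 a)^3 = -1728 * (4*29)^3 mod 31 = 27
j = 27 * 1^(-1) mod 31 = 27

j = 27 (mod 31)


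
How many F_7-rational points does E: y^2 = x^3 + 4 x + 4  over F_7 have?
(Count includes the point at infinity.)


For each x in F_7, count y with y^2 = x^3 + 4 x + 4 mod 7:
  x = 0: RHS = 4, y in [2, 5]  -> 2 point(s)
  x = 1: RHS = 2, y in [3, 4]  -> 2 point(s)
  x = 3: RHS = 1, y in [1, 6]  -> 2 point(s)
  x = 4: RHS = 0, y in [0]  -> 1 point(s)
  x = 5: RHS = 2, y in [3, 4]  -> 2 point(s)
Affine points: 9. Add the point at infinity: total = 10.

#E(F_7) = 10


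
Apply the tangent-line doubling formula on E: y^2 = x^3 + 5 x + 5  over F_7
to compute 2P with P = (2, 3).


Doubling: s = (3 x1^2 + a) / (2 y1)
s = (3*2^2 + 5) / (2*3) mod 7 = 4
x3 = s^2 - 2 x1 mod 7 = 4^2 - 2*2 = 5
y3 = s (x1 - x3) - y1 mod 7 = 4 * (2 - 5) - 3 = 6

2P = (5, 6)


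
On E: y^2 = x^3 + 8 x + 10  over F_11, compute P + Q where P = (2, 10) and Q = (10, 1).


P != Q, so use the chord formula.
s = (y2 - y1) / (x2 - x1) = (2) / (8) mod 11 = 3
x3 = s^2 - x1 - x2 mod 11 = 3^2 - 2 - 10 = 8
y3 = s (x1 - x3) - y1 mod 11 = 3 * (2 - 8) - 10 = 5

P + Q = (8, 5)


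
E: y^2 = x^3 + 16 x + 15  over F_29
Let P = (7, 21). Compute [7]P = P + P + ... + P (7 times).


k = 7 = 111_2 (binary, LSB first: 111)
Double-and-add from P = (7, 21):
  bit 0 = 1: acc = O + (7, 21) = (7, 21)
  bit 1 = 1: acc = (7, 21) + (14, 5) = (15, 18)
  bit 2 = 1: acc = (15, 18) + (23, 14) = (13, 10)

7P = (13, 10)


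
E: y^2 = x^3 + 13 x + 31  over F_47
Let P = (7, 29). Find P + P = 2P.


Doubling: s = (3 x1^2 + a) / (2 y1)
s = (3*7^2 + 13) / (2*29) mod 47 = 6
x3 = s^2 - 2 x1 mod 47 = 6^2 - 2*7 = 22
y3 = s (x1 - x3) - y1 mod 47 = 6 * (7 - 22) - 29 = 22

2P = (22, 22)


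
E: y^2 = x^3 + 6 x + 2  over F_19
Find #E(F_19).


For each x in F_19, count y with y^2 = x^3 + 6 x + 2 mod 19:
  x = 1: RHS = 9, y in [3, 16]  -> 2 point(s)
  x = 3: RHS = 9, y in [3, 16]  -> 2 point(s)
  x = 5: RHS = 5, y in [9, 10]  -> 2 point(s)
  x = 6: RHS = 7, y in [8, 11]  -> 2 point(s)
  x = 7: RHS = 7, y in [8, 11]  -> 2 point(s)
  x = 8: RHS = 11, y in [7, 12]  -> 2 point(s)
  x = 9: RHS = 6, y in [5, 14]  -> 2 point(s)
  x = 10: RHS = 17, y in [6, 13]  -> 2 point(s)
  x = 12: RHS = 16, y in [4, 15]  -> 2 point(s)
  x = 13: RHS = 16, y in [4, 15]  -> 2 point(s)
  x = 15: RHS = 9, y in [3, 16]  -> 2 point(s)
  x = 17: RHS = 1, y in [1, 18]  -> 2 point(s)
Affine points: 24. Add the point at infinity: total = 25.

#E(F_19) = 25


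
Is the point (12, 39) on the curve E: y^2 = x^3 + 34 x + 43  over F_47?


Check whether y^2 = x^3 + 34 x + 43 (mod 47) for (x, y) = (12, 39).
LHS: y^2 = 39^2 mod 47 = 17
RHS: x^3 + 34 x + 43 = 12^3 + 34*12 + 43 mod 47 = 17
LHS = RHS

Yes, on the curve


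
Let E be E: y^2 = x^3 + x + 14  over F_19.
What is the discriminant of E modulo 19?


4 a^3 + 27 b^2 = 4*1^3 + 27*14^2 = 4 + 5292 = 5296
Delta = -16 * (5296) = -84736
Delta mod 19 = 4

Delta = 4 (mod 19)
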